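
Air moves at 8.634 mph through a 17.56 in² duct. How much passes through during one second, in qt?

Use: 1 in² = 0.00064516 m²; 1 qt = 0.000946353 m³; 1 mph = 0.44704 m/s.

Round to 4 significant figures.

8.634 mph × 0.44704 → 3.85974 m/s
17.56 in² × 0.00064516 → 0.011329 m²
V = v × A × t = 3.85974 m/s × 0.011329 m² × 1 s = 0.043727 m³
0.043727 m³ ÷ (0.000946353 m³/qt) = 46.2058 qt

46.21 qt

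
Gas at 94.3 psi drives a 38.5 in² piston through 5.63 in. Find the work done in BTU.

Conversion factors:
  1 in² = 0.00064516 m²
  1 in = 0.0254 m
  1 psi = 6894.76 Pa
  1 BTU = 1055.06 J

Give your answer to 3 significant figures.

94.3 psi → 650176 Pa
38.5 in² → 0.0248387 m²
F = P × A = 650176 × 0.0248387 = 16149.5 N
5.63 in → 0.143002 m
W = F × d = 16149.5 × 0.143002 = 2309.41 J
In BTU: 2309.41 / 1055.06 = 2.18889 BTU

2.19 BTU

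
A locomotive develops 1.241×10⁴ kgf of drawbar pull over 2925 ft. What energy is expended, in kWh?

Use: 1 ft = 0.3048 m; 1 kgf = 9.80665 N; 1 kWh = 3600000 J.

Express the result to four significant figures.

1.241×10⁴ kgf × 9.80665 = 121701 N
2925 ft × 0.3048 = 891.54 m
W = F × d = 121701 N × 891.54 m = 1.08501×10⁸ J
1.08501×10⁸ J ÷ (3600000 J/kWh) = 30.1392 kWh

30.14 kWh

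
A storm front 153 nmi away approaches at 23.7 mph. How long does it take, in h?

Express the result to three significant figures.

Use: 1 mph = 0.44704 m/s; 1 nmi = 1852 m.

153 nmi × 1852 → 283356 m
23.7 mph × 0.44704 → 10.5948 m/s
t = d / v = 283356 m / 10.5948 m/s = 26744.8 s
26744.8 s ÷ (3600 s/h) = 7.42911 h

7.43 h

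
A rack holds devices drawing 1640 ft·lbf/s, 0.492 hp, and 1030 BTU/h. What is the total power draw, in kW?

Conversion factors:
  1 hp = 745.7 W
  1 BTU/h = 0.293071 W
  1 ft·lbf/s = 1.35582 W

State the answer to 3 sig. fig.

2.89 kW

1640 ft·lbf/s × 1.35582 = 2223.54 W
0.492 hp × 745.7 = 366.884 W
1030 BTU/h × 0.293071 = 301.863 W
Combined: 2223.54 + 366.884 + 301.863 = 2892.29 W
In kW: 2892.29 / 1000 = 2.89229 kW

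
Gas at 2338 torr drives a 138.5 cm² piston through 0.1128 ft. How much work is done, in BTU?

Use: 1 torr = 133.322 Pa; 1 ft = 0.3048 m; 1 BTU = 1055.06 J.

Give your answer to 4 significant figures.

2338 torr → 311707 Pa
138.5 cm² → 0.01385 m²
F = P × A = 311707 × 0.01385 = 4317.14 N
0.1128 ft → 0.0343814 m
W = F × d = 4317.14 × 0.0343814 = 148.429 J
In BTU: 148.429 / 1055.06 = 0.140683 BTU

0.1407 BTU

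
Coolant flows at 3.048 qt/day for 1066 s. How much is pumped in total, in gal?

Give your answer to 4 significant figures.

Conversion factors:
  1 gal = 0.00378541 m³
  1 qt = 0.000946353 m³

3.048 qt/day → 3.33852×10⁻⁸ m³/s
V = Q × t = 3.33852×10⁻⁸ × 1066 = 3.55886×10⁻⁵ m³
In gal: 3.55886×10⁻⁵ / 0.00378541 = 0.00940152 gal

0.009402 gal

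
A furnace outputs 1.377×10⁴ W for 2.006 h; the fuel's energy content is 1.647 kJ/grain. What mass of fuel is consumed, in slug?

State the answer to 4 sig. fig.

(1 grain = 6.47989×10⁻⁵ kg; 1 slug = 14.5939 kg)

0.2681 slug

2.006 h → 7221.6 s
E = P × t = 13770 × 7221.6 = 9.94414×10⁷ J
1.647 kJ/grain → 2.54171×10⁷ J/kg
m = E / e_s = 9.94414×10⁷ / 2.54171×10⁷ = 3.91238 kg
In slug: 3.91238 / 14.5939 = 0.268083 slug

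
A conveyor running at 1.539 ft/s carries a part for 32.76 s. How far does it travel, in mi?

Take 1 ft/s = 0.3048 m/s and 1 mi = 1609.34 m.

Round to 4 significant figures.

1.539 ft/s × 0.3048 = 0.469087 m/s
d = v × t = 0.469087 m/s × 32.76 s = 15.3673 m
15.3673 m ÷ (1609.34 m/mi) = 0.00954882 mi

0.009549 mi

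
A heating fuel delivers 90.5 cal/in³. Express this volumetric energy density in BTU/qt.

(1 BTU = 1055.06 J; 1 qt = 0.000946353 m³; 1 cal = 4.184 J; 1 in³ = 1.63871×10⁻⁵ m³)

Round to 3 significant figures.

20.7 BTU/qt

90.5 cal/in³ × 4.184 J/cal ÷ 1.63871×10⁻⁵ m³/in³ = 2.31067×10⁷ J/m³
2.31067×10⁷ J/m³ ÷ 1055.06 J/BTU × 0.000946353 m³/qt = 20.7259 BTU/qt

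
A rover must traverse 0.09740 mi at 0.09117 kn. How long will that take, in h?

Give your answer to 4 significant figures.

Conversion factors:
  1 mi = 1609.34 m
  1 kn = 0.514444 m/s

0.9284 h

0.09740 mi × 1609.34 → 156.75 m
0.09117 kn × 0.514444 → 0.0469019 m/s
t = d / v = 156.75 m / 0.0469019 m/s = 3342.08 s
3342.08 s ÷ (3600 s/h) = 0.928356 h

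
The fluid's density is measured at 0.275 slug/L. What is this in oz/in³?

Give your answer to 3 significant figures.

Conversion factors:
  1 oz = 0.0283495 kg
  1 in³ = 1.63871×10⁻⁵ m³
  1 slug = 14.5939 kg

0.275 slug/L × 14.5939 kg/slug ÷ 0.001 m³/L = 4013.32 kg/m³
4013.32 kg/m³ ÷ 0.0283495 kg/oz × 1.63871×10⁻⁵ m³/in³ = 2.31985 oz/in³

2.32 oz/in³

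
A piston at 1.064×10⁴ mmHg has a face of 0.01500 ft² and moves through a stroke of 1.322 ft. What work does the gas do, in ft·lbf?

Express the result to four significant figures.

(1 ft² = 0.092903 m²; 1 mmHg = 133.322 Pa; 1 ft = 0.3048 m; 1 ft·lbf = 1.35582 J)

1.064×10⁴ mmHg → 1.41855×10⁶ Pa
0.01500 ft² → 0.00139354 m²
F = P × A = 1.41855×10⁶ × 0.00139354 = 1976.81 N
1.322 ft → 0.402946 m
W = F × d = 1976.81 × 0.402946 = 796.548 J
In ft·lbf: 796.548 / 1.35582 = 587.503 ft·lbf

587.5 ft·lbf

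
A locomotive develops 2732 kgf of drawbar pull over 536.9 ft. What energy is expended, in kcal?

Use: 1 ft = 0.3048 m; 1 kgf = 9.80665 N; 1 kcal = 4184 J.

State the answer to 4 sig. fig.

1048 kcal

2732 kgf × 9.80665 → 26791.8 N
536.9 ft × 0.3048 → 163.647 m
W = F × d = 26791.8 N × 163.647 m = 4.3844×10⁶ J
4.3844×10⁶ J ÷ (4184 J/kcal) = 1047.9 kcal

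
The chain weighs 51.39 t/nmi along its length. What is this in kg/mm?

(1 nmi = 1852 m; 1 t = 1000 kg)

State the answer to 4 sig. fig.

51.39 t/nmi × 1000 kg/t ÷ 1852 m/nmi = 27.7484 kg/m
27.7484 kg/m × 0.001 m/mm = 0.0277484 kg/mm

0.02775 kg/mm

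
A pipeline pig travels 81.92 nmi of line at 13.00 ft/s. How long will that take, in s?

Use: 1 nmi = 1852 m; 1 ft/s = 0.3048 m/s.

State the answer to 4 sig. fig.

3.829×10⁴ s

81.92 nmi × 1852 = 151716 m
13.00 ft/s × 0.3048 = 3.9624 m/s
t = d / v = 151716 m / 3.9624 m/s = 38288.9 s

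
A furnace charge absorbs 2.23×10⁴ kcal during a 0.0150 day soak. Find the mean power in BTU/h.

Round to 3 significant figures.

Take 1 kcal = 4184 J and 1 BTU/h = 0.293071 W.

2.23×10⁴ kcal × 4184 → 9.33032×10⁷ J
0.0150 day × 86400 → 1296 s
P = E / t = 9.33032×10⁷ J / 1296 s = 71993.2 W
71993.2 W ÷ (0.293071 W/BTU/h) = 245651 BTU/h

2.46×10⁵ BTU/h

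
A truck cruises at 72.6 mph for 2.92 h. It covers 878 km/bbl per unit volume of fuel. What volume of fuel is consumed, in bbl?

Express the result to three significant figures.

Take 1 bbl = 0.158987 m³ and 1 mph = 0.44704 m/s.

0.389 bbl

72.6 mph → 32.4551 m/s
2.92 h → 10512 s
d = v × t = 32.4551 × 10512 = 341168 m
878 km/bbl → 5.52246×10⁶ m/m³
V = d / (distance per unit fuel) = 341168 / 5.52246×10⁶ = 0.0617783 m³
In bbl: 0.0617783 / 0.158987 = 0.388575 bbl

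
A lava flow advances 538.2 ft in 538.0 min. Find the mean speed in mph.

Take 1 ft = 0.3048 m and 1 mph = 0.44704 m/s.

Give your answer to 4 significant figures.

0.01137 mph

538.2 ft × 0.3048 → 164.043 m
538.0 min × 60 → 32280 s
v = d / t = 164.043 m / 32280 s = 0.00508188 m/s
0.00508188 m/s ÷ (0.44704 m/s/mph) = 0.0113678 mph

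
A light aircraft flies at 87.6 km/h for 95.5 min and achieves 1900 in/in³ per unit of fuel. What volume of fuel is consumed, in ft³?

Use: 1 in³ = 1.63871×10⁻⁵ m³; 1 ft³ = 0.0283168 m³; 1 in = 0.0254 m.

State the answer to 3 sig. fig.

1.67 ft³

87.6 km/h → 24.3333 m/s
95.5 min → 5730 s
d = v × t = 24.3333 × 5730 = 139430 m
1900 in/in³ → 2.945×10⁶ m/m³
V = d / (distance per unit fuel) = 139430 / 2.945×10⁶ = 0.0473447 m³
In ft³: 0.0473447 / 0.0283168 = 1.67197 ft³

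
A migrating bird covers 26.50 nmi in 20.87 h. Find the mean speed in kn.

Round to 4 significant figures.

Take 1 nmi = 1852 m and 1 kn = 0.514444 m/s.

26.50 nmi × 1852 = 49078 m
20.87 h × 3600 = 75132 s
v = d / t = 49078 m / 75132 s = 0.653224 m/s
0.653224 m/s ÷ (0.514444 m/s/kn) = 1.26977 kn

1.270 kn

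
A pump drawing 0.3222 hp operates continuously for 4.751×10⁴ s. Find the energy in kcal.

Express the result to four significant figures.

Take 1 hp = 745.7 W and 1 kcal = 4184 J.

0.3222 hp × 745.7 = 240.265 W
E = P × t = 240.265 W × 47510 s = 1.1415×10⁷ J
1.1415×10⁷ J ÷ (4184 J/kcal) = 2728.25 kcal

2728 kcal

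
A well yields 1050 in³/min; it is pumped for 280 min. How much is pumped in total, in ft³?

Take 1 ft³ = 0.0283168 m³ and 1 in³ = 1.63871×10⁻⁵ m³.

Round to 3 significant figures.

1050 in³/min → 2.86774×10⁻⁴ m³/s
280 min → 16800 s
V = Q × t = 2.86774×10⁻⁴ × 16800 = 4.8178 m³
In ft³: 4.8178 / 0.0283168 = 170.139 ft³

170 ft³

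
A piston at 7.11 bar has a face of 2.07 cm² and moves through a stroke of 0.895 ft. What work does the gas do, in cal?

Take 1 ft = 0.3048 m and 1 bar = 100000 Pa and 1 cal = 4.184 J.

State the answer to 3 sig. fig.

7.11 bar → 711000 Pa
2.07 cm² → 2.07×10⁻⁴ m²
F = P × A = 711000 × 2.07×10⁻⁴ = 147.177 N
0.895 ft → 0.272796 m
W = F × d = 147.177 × 0.272796 = 40.1493 J
In cal: 40.1493 / 4.184 = 9.59591 cal

9.60 cal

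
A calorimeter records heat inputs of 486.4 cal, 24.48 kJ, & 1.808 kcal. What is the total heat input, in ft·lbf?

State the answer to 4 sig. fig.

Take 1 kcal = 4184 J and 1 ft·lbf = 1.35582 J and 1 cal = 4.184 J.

486.4 cal × 4.184 → 2035.1 J
24.48 kJ × 1000 → 24480 J
1.808 kcal × 4184 → 7564.67 J
Combined: 2035.1 + 24480 + 7564.67 = 34079.8 J
In ft·lbf: 34079.8 / 1.35582 = 25135.9 ft·lbf

2.514×10⁴ ft·lbf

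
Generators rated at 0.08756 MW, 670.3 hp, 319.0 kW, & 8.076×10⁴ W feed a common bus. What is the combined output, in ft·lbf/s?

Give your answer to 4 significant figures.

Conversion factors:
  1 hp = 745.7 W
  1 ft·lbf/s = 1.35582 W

7.281×10⁵ ft·lbf/s

0.08756 MW × 1000000 = 87560 W
670.3 hp × 745.7 = 499843 W
319.0 kW × 1000 = 319000 W
8.076×10⁴ W (already W)
Combined: 87560 + 499843 + 319000 + 80760 = 987163 W
In ft·lbf/s: 987163 / 1.35582 = 728093 ft·lbf/s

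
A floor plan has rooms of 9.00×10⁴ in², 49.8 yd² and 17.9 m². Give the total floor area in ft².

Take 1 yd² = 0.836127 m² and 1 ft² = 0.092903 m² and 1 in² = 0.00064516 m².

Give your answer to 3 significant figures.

1270 ft²

9.00×10⁴ in² × 0.00064516 → 58.0644 m²
49.8 yd² × 0.836127 → 41.6391 m²
17.9 m² (already m²)
Total: 58.0644 + 41.6391 + 17.9 = 117.604 m²
In ft²: 117.604 / 0.092903 = 1265.88 ft²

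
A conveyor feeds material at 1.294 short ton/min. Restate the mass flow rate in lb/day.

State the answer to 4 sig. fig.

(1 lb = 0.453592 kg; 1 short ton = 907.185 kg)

1.294 short ton/min × 907.185 kg/short ton ÷ 60 s/min = 19.565 kg/s
19.565 kg/s ÷ 0.453592 kg/lb × 86400 s/day = 3.72673×10⁶ lb/day

3.727×10⁶ lb/day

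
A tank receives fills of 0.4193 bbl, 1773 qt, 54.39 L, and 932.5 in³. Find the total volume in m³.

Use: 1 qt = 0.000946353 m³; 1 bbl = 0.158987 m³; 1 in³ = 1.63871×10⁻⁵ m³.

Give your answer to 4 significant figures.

0.4193 bbl × 0.158987 = 0.0666632 m³
1773 qt × 0.000946353 = 1.67788 m³
54.39 L × 0.001 = 0.05439 m³
932.5 in³ × 1.63871×10⁻⁵ = 0.015281 m³
Combined: 0.0666632 + 1.67788 + 0.05439 + 0.015281 = 1.81421 m³

1.814 m³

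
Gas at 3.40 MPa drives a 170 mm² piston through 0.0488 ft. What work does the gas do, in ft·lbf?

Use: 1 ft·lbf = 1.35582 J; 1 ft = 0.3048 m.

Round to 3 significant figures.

3.40 MPa → 3.4×10⁶ Pa
170 mm² → 1.7×10⁻⁴ m²
F = P × A = 3.4×10⁶ × 1.7×10⁻⁴ = 578 N
0.0488 ft → 0.0148742 m
W = F × d = 578 × 0.0148742 = 8.59729 J
In ft·lbf: 8.59729 / 1.35582 = 6.34103 ft·lbf

6.34 ft·lbf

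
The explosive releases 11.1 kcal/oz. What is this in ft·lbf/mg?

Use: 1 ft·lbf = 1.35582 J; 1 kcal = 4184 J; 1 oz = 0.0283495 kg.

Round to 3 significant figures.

11.1 kcal/oz × 4184 J/kcal ÷ 0.0283495 kg/oz = 1.63821×10⁶ J/kg
1.63821×10⁶ J/kg ÷ 1.35582 J/ft·lbf × 10⁻⁶ kg/mg = 1.20828 ft·lbf/mg

1.21 ft·lbf/mg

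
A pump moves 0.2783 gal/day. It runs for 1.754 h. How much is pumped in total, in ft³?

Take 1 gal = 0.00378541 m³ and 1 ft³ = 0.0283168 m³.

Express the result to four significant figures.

0.2783 gal/day → 1.21931×10⁻⁸ m³/s
1.754 h → 6314.4 s
V = Q × t = 1.21931×10⁻⁸ × 6314.4 = 7.69921×10⁻⁵ m³
In ft³: 7.69921×10⁻⁵ / 0.0283168 = 0.00271895 ft³

0.002719 ft³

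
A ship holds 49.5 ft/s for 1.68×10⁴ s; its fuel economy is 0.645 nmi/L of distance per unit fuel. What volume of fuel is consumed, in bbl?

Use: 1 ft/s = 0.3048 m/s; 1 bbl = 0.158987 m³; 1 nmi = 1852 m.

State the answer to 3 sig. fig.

49.5 ft/s → 15.0876 m/s
d = v × t = 15.0876 × 16800 = 253472 m
0.645 nmi/L → 1.19454×10⁶ m/m³
V = d / (distance per unit fuel) = 253472 / 1.19454×10⁶ = 0.212192 m³
In bbl: 0.212192 / 0.158987 = 1.33465 bbl

1.33 bbl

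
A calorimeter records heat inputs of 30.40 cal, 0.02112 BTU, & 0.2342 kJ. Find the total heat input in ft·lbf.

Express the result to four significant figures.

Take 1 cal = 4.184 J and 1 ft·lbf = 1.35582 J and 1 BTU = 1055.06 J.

283.0 ft·lbf

30.40 cal × 4.184 = 127.194 J
0.02112 BTU × 1055.06 = 22.2829 J
0.2342 kJ × 1000 = 234.2 J
Sum: 127.194 + 22.2829 + 234.2 = 383.677 J
In ft·lbf: 383.677 / 1.35582 = 282.985 ft·lbf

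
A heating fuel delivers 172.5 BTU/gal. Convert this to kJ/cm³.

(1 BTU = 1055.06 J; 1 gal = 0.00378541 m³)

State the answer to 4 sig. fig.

0.04808 kJ/cm³

172.5 BTU/gal × 1055.06 J/BTU ÷ 0.00378541 m³/gal = 4.80788×10⁷ J/m³
4.80788×10⁷ J/m³ ÷ 1000 J/kJ × 10⁻⁶ m³/cm³ = 0.0480788 kJ/cm³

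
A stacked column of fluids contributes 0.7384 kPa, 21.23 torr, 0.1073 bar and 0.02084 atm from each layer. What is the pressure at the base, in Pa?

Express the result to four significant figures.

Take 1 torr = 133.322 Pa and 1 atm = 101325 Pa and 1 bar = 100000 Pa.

0.7384 kPa × 1000 → 738.4 Pa
21.23 torr × 133.322 → 2830.43 Pa
0.1073 bar × 100000 → 10730 Pa
0.02084 atm × 101325 → 2111.61 Pa
Combined: 738.4 + 2830.43 + 10730 + 2111.61 = 16410.4 Pa

1.641×10⁴ Pa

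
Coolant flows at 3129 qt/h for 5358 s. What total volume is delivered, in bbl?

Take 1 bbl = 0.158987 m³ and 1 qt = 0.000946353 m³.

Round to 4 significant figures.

27.72 bbl

3129 qt/h → 8.22538×10⁻⁴ m³/s
V = Q × t = 8.22538×10⁻⁴ × 5358 = 4.40716 m³
In bbl: 4.40716 / 0.158987 = 27.7203 bbl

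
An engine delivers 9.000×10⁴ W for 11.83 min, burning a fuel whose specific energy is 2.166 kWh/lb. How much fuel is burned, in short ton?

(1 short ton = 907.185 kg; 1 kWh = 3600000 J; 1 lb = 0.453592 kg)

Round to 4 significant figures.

11.83 min → 709.8 s
E = P × t = 90000 × 709.8 = 6.3882×10⁷ J
2.166 kWh/lb → 1.71908×10⁷ J/kg
m = E / e_s = 6.3882×10⁷ / 1.71908×10⁷ = 3.71606 kg
In short ton: 3.71606 / 907.185 = 0.00409625 short ton

0.004096 short ton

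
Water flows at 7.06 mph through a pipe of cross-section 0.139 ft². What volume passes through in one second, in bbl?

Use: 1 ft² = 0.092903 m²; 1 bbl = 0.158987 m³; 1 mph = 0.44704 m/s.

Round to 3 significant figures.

0.256 bbl

7.06 mph × 0.44704 → 3.1561 m/s
0.139 ft² × 0.092903 → 0.0129135 m²
V = v × A × t = 3.1561 m/s × 0.0129135 m² × 1 s = 0.0407563 m³
0.0407563 m³ ÷ (0.158987 m³/bbl) = 0.25635 bbl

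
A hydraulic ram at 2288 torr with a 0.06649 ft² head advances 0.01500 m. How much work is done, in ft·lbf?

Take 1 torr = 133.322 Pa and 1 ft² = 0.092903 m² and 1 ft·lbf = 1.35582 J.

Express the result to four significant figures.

20.85 ft·lbf

2288 torr → 305041 Pa
0.06649 ft² → 0.00617712 m²
F = P × A = 305041 × 0.00617712 = 1884.27 N
W = F × d = 1884.27 × 0.015 = 28.264 J
In ft·lbf: 28.264 / 1.35582 = 20.8464 ft·lbf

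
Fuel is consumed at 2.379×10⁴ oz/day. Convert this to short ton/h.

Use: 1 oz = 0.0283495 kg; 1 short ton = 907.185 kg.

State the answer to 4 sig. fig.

0.03098 short ton/h

2.379×10⁴ oz/day × 0.0283495 kg/oz ÷ 86400 s/day = 0.00780596 kg/s
0.00780596 kg/s ÷ 907.185 kg/short ton × 3600 s/h = 0.0309765 short ton/h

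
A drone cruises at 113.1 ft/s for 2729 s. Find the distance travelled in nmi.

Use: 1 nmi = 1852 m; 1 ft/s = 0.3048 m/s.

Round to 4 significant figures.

50.80 nmi

113.1 ft/s × 0.3048 = 34.4729 m/s
d = v × t = 34.4729 m/s × 2729 s = 94076.5 m
94076.5 m ÷ (1852 m/nmi) = 50.7972 nmi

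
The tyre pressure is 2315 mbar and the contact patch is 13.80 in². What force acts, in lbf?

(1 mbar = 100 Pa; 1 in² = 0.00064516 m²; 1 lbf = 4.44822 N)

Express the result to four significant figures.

2315 mbar × 100 → 231500 Pa
13.80 in² × 0.00064516 → 0.00890321 m²
F = P × A = 231500 Pa × 0.00890321 m² = 2061.09 N
2061.09 N ÷ (4.44822 N/lbf) = 463.352 lbf

463.4 lbf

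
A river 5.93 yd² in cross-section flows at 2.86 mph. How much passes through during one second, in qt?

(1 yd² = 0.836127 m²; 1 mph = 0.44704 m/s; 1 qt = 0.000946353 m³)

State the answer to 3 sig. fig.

2.86 mph × 0.44704 → 1.27853 m/s
5.93 yd² × 0.836127 → 4.95823 m²
V = v × A × t = 1.27853 m/s × 4.95823 m² × 1 s = 6.33925 m³
6.33925 m³ ÷ (0.000946353 m³/qt) = 6698.61 qt

6700 qt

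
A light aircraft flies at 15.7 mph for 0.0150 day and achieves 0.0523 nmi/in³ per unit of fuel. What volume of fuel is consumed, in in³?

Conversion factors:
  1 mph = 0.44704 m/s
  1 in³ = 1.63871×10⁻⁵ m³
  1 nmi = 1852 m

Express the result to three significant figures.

15.7 mph → 7.01853 m/s
0.0150 day → 1296 s
d = v × t = 7.01853 × 1296 = 9096.01 m
0.0523 nmi/in³ → 5.91072×10⁶ m/m³
V = d / (distance per unit fuel) = 9096.01 / 5.91072×10⁶ = 0.0015389 m³
In in³: 0.0015389 / 1.63871×10⁻⁵ = 93.9092 in³

93.9 in³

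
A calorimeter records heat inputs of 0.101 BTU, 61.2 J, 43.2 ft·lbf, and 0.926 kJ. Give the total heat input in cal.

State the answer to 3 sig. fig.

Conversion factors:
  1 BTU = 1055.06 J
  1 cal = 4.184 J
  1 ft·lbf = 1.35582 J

0.101 BTU × 1055.06 = 106.561 J
61.2 J (already J)
43.2 ft·lbf × 1.35582 = 58.5714 J
0.926 kJ × 1000 = 926 J
Sum: 106.561 + 61.2 + 58.5714 + 926 = 1152.33 J
In cal: 1152.33 / 4.184 = 275.413 cal

275 cal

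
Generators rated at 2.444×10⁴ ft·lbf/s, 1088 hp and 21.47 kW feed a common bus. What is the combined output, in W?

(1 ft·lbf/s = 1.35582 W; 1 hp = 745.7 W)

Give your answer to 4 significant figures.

2.444×10⁴ ft·lbf/s × 1.35582 = 33136.2 W
1088 hp × 745.7 = 811322 W
21.47 kW × 1000 = 21470 W
Total: 33136.2 + 811322 + 21470 = 865928 W

8.659×10⁵ W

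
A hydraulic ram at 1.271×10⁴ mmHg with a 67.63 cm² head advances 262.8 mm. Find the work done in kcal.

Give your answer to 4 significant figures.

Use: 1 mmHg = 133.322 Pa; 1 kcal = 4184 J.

0.7198 kcal

1.271×10⁴ mmHg → 1.69452×10⁶ Pa
67.63 cm² → 0.006763 m²
F = P × A = 1.69452×10⁶ × 0.006763 = 11460 N
262.8 mm → 0.2628 m
W = F × d = 11460 × 0.2628 = 3011.69 J
In kcal: 3011.69 / 4184 = 0.719811 kcal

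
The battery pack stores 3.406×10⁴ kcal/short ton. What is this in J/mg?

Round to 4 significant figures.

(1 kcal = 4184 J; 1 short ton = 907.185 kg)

0.1571 J/mg

3.406×10⁴ kcal/short ton × 4184 J/kcal ÷ 907.185 kg/short ton = 157087 J/kg
157087 J/kg × 10⁻⁶ kg/mg = 0.157087 J/mg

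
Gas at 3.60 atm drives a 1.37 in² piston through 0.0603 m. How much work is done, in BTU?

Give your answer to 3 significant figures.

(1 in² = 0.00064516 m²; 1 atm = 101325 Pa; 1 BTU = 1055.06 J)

0.0184 BTU

3.60 atm → 364770 Pa
1.37 in² → 8.83869×10⁻⁴ m²
F = P × A = 364770 × 8.83869×10⁻⁴ = 322.409 N
W = F × d = 322.409 × 0.0603 = 19.4413 J
In BTU: 19.4413 / 1055.06 = 0.0184267 BTU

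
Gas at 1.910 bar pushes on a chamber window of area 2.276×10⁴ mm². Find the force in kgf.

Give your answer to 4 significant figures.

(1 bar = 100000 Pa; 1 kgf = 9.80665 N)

1.910 bar × 100000 → 191000 Pa
2.276×10⁴ mm² × 10⁻⁶ → 0.02276 m²
F = P × A = 191000 Pa × 0.02276 m² = 4347.16 N
4347.16 N ÷ (9.80665 N/kgf) = 443.287 kgf

443.3 kgf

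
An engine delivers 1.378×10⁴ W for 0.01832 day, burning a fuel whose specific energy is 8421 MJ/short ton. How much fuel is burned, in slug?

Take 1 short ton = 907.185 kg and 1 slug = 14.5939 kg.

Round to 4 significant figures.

0.01832 day → 1582.85 s
E = P × t = 13780 × 1582.85 = 2.18117×10⁷ J
8421 MJ/short ton → 9.28256×10⁶ J/kg
m = E / e_s = 2.18117×10⁷ / 9.28256×10⁶ = 2.34975 kg
In slug: 2.34975 / 14.5939 = 0.161009 slug

0.1610 slug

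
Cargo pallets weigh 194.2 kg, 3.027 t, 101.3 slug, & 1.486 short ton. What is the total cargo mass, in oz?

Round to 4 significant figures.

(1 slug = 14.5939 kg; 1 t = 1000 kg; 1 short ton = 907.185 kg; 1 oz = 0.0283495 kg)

194.2 kg (already kg)
3.027 t × 1000 = 3027 kg
101.3 slug × 14.5939 = 1478.36 kg
1.486 short ton × 907.185 = 1348.08 kg
Total: 194.2 + 3027 + 1478.36 + 1348.08 = 6047.64 kg
In oz: 6047.64 / 0.0283495 = 213324 oz

2.133×10⁵ oz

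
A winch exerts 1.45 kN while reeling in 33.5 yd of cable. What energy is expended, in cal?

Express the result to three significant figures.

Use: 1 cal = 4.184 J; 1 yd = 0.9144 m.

1.45 kN × 1000 = 1450 N
33.5 yd × 0.9144 = 30.6324 m
W = F × d = 1450 N × 30.6324 m = 44417 J
44417 J ÷ (4.184 J/cal) = 10615.9 cal

1.06×10⁴ cal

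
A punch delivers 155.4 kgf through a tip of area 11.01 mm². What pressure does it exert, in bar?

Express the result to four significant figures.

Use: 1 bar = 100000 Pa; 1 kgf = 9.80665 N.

155.4 kgf × 9.80665 = 1523.95 N
11.01 mm² × 10⁻⁶ = 1.101×10⁻⁵ m²
P = F / A = 1523.95 N / 1.101×10⁻⁵ m² = 1.38415×10⁸ Pa
1.38415×10⁸ Pa ÷ (100000 Pa/bar) = 1384.15 bar

1384 bar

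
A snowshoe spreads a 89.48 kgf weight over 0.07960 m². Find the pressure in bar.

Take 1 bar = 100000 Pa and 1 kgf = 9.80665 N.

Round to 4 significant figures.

0.1102 bar

89.48 kgf × 9.80665 → 877.499 N
P = F / A = 877.499 N / 0.0796 m² = 11023.9 Pa
11023.9 Pa ÷ (100000 Pa/bar) = 0.110239 bar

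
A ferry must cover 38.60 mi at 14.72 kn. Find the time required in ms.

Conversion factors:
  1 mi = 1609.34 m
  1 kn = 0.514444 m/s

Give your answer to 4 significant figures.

8.203×10⁶ ms

38.60 mi × 1609.34 = 62120.5 m
14.72 kn × 0.514444 = 7.57262 m/s
t = d / v = 62120.5 m / 7.57262 m/s = 8203.3 s
8203.3 s ÷ (0.001 s/ms) = 8.2033×10⁶ ms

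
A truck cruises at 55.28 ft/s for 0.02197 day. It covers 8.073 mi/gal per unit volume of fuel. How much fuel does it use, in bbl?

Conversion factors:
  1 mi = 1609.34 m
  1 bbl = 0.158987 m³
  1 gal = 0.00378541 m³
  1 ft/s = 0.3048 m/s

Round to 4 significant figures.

55.28 ft/s → 16.8493 m/s
0.02197 day → 1898.21 s
d = v × t = 16.8493 × 1898.21 = 31983.5 m
8.073 mi/gal → 3.43218×10⁶ m/m³
V = d / (distance per unit fuel) = 31983.5 / 3.43218×10⁶ = 0.00931871 m³
In bbl: 0.00931871 / 0.158987 = 0.058613 bbl

0.05861 bbl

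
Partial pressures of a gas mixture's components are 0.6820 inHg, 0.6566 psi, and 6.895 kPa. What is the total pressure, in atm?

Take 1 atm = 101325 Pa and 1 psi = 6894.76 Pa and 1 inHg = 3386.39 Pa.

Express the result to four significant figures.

0.1355 atm

0.6820 inHg × 3386.39 → 2309.52 Pa
0.6566 psi × 6894.76 → 4527.1 Pa
6.895 kPa × 1000 → 6895 Pa
Sum: 2309.52 + 4527.1 + 6895 = 13731.6 Pa
In atm: 13731.6 / 101325 = 0.13552 atm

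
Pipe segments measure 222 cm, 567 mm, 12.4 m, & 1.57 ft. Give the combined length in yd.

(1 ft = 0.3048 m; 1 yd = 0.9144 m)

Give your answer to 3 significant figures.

222 cm × 0.01 = 2.22 m
567 mm × 0.001 = 0.567 m
12.4 m (already m)
1.57 ft × 0.3048 = 0.478536 m
Sum: 2.22 + 0.567 + 12.4 + 0.478536 = 15.6655 m
In yd: 15.6655 / 0.9144 = 17.132 yd

17.1 yd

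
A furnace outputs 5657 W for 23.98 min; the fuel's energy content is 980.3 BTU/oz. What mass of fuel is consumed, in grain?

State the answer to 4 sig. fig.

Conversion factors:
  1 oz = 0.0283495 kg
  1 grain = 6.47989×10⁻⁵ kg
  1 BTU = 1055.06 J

3443 grain

23.98 min → 1438.8 s
E = P × t = 5657 × 1438.8 = 8.13929×10⁶ J
980.3 BTU/oz → 3.6483×10⁷ J/kg
m = E / e_s = 8.13929×10⁶ / 3.6483×10⁷ = 0.223098 kg
In grain: 0.223098 / 6.47989×10⁻⁵ = 3442.93 grain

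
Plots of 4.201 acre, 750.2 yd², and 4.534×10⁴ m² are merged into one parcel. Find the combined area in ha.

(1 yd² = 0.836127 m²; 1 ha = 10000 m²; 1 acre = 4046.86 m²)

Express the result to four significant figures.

6.297 ha

4.201 acre × 4046.86 = 17000.9 m²
750.2 yd² × 0.836127 = 627.262 m²
4.534×10⁴ m² (already m²)
Total: 17000.9 + 627.262 + 45340 = 62968.2 m²
In ha: 62968.2 / 10000 = 6.29682 ha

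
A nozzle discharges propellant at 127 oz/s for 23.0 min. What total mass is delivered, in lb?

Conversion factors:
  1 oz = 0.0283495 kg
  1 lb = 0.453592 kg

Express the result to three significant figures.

1.10×10⁴ lb

127 oz/s → 3.60039 kg/s
23.0 min → 1380 s
m = ṁ × t = 3.60039 × 1380 = 4968.54 kg
In lb: 4968.54 / 0.453592 = 10953.8 lb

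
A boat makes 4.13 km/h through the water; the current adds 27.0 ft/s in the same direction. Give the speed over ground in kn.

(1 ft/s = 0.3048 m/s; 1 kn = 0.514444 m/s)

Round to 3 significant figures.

18.2 kn

4.13 km/h × (1/3.6) = 1.14722 m/s
27.0 ft/s × 0.3048 = 8.2296 m/s
Combined: 1.14722 + 8.2296 = 9.37682 m/s
In kn: 9.37682 / 0.514444 = 18.2271 kn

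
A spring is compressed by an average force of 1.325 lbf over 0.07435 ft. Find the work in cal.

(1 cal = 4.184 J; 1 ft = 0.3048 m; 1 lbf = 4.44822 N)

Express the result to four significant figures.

1.325 lbf × 4.44822 = 5.89389 N
0.07435 ft × 0.3048 = 0.0226619 m
W = F × d = 5.89389 N × 0.0226619 m = 0.133567 J
0.133567 J ÷ (4.184 J/cal) = 0.0319233 cal

0.03192 cal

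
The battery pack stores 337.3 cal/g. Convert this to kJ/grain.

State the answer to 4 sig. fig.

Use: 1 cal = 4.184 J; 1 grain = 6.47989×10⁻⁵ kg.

0.09145 kJ/grain

337.3 cal/g × 4.184 J/cal ÷ 0.001 kg/g = 1.41126×10⁶ J/kg
1.41126×10⁶ J/kg ÷ 1000 J/kJ × 6.47989×10⁻⁵ kg/grain = 0.0914481 kJ/grain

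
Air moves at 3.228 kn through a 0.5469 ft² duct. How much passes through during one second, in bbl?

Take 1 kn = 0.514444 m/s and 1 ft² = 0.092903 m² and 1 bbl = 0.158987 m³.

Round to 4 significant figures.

0.5307 bbl

3.228 kn × 0.514444 → 1.66063 m/s
0.5469 ft² × 0.092903 → 0.0508087 m²
V = v × A × t = 1.66063 m/s × 0.0508087 m² × 1 s = 0.0843745 m³
0.0843745 m³ ÷ (0.158987 m³/bbl) = 0.530701 bbl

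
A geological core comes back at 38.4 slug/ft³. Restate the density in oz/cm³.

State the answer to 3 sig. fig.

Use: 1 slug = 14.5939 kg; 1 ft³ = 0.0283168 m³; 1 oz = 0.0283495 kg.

38.4 slug/ft³ × 14.5939 kg/slug ÷ 0.0283168 m³/ft³ = 19790.6 kg/m³
19790.6 kg/m³ ÷ 0.0283495 kg/oz × 10⁻⁶ m³/cm³ = 0.698093 oz/cm³

0.698 oz/cm³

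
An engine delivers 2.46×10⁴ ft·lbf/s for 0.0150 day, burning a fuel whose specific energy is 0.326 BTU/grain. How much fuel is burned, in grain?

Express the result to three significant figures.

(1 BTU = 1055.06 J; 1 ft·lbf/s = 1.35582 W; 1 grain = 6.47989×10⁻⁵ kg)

2.46×10⁴ ft·lbf/s → 33353.2 W
0.0150 day → 1296 s
E = P × t = 33353.2 × 1296 = 4.32257×10⁷ J
0.326 BTU/grain → 5.30795×10⁶ J/kg
m = E / e_s = 4.32257×10⁷ / 5.30795×10⁶ = 8.14358 kg
In grain: 8.14358 / 6.47989×10⁻⁵ = 125675 grain

1.26×10⁵ grain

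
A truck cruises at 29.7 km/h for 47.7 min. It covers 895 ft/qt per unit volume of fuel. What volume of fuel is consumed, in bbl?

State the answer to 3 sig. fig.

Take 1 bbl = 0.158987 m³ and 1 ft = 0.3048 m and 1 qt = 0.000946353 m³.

29.7 km/h → 8.25 m/s
47.7 min → 2862 s
d = v × t = 8.25 × 2862 = 23611.5 m
895 ft/qt → 288260 m/m³
V = d / (distance per unit fuel) = 23611.5 / 288260 = 0.0819104 m³
In bbl: 0.0819104 / 0.158987 = 0.515202 bbl

0.515 bbl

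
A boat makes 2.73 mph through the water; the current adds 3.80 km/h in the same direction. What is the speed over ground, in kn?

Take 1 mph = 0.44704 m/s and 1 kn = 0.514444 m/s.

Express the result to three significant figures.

2.73 mph × 0.44704 = 1.22042 m/s
3.80 km/h × (1/3.6) = 1.05556 m/s
Total: 1.22042 + 1.05556 = 2.27598 m/s
In kn: 2.27598 / 0.514444 = 4.42416 kn

4.42 kn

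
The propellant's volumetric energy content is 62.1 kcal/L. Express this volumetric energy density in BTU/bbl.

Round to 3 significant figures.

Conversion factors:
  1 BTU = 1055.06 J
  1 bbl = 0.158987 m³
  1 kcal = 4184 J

62.1 kcal/L × 4184 J/kcal ÷ 0.001 m³/L = 2.59826×10⁸ J/m³
2.59826×10⁸ J/m³ ÷ 1055.06 J/BTU × 0.158987 m³/bbl = 39153.2 BTU/bbl

3.92×10⁴ BTU/bbl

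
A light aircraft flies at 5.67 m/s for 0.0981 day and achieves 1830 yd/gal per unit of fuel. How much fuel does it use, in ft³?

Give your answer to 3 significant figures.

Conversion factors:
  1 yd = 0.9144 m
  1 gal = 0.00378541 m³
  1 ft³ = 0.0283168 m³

0.0981 day → 8475.84 s
d = v × t = 5.67 × 8475.84 = 48058 m
1830 yd/gal → 442053 m/m³
V = d / (distance per unit fuel) = 48058 / 442053 = 0.108715 m³
In ft³: 0.108715 / 0.0283168 = 3.83924 ft³

3.84 ft³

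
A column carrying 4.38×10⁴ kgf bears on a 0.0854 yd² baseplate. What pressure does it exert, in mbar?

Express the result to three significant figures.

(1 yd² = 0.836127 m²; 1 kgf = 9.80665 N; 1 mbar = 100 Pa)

6.02×10⁴ mbar

4.38×10⁴ kgf × 9.80665 → 429531 N
0.0854 yd² × 0.836127 → 0.0714052 m²
P = F / A = 429531 N / 0.0714052 m² = 6.0154×10⁶ Pa
6.0154×10⁶ Pa ÷ (100 Pa/mbar) = 60154 mbar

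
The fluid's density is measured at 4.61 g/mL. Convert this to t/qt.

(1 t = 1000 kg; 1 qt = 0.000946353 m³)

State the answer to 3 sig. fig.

4.61 g/mL × 0.001 kg/g ÷ 10⁻⁶ m³/mL = 4610 kg/m³
4610 kg/m³ ÷ 1000 kg/t × 0.000946353 m³/qt = 0.00436269 t/qt

0.00436 t/qt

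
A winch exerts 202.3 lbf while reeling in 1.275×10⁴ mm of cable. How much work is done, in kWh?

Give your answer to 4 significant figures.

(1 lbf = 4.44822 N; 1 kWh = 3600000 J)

202.3 lbf × 4.44822 → 899.875 N
1.275×10⁴ mm × 0.001 → 12.75 m
W = F × d = 899.875 N × 12.75 m = 11473.4 J
11473.4 J ÷ (3600000 J/kWh) = 0.00318706 kWh

0.003187 kWh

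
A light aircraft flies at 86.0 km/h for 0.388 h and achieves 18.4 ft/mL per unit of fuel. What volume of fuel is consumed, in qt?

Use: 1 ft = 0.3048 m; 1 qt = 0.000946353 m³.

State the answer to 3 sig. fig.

6.29 qt

86.0 km/h → 23.8889 m/s
0.388 h → 1396.8 s
d = v × t = 23.8889 × 1396.8 = 33368 m
18.4 ft/mL → 5.60832×10⁶ m/m³
V = d / (distance per unit fuel) = 33368 / 5.60832×10⁶ = 0.00594973 m³
In qt: 0.00594973 / 0.000946353 = 6.28701 qt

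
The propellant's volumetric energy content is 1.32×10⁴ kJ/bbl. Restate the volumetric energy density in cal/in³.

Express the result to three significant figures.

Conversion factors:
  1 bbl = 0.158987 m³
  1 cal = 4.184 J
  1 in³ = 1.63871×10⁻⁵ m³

1.32×10⁴ kJ/bbl × 1000 J/kJ ÷ 0.158987 m³/bbl = 8.30257×10⁷ J/m³
8.30257×10⁷ J/m³ ÷ 4.184 J/cal × 1.63871×10⁻⁵ m³/in³ = 325.179 cal/in³

325 cal/in³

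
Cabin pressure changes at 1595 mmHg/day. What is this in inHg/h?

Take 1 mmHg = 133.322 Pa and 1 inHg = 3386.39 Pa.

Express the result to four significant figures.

2.616 inHg/h

1595 mmHg/day × 133.322 Pa/mmHg ÷ 86400 s/day = 2.46121 Pa/s
2.46121 Pa/s ÷ 3386.39 Pa/inHg × 3600 s/h = 2.61646 inHg/h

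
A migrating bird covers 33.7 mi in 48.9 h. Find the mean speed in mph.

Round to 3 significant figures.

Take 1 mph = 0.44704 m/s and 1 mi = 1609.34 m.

0.689 mph

33.7 mi × 1609.34 = 54234.8 m
48.9 h × 3600 = 176040 s
v = d / t = 54234.8 m / 176040 s = 0.308082 m/s
0.308082 m/s ÷ (0.44704 m/s/mph) = 0.68916 mph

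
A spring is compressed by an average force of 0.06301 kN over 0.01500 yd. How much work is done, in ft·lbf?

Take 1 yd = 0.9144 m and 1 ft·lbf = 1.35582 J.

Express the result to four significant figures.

0.06301 kN × 1000 = 63.01 N
0.01500 yd × 0.9144 = 0.013716 m
W = F × d = 63.01 N × 0.013716 m = 0.864245 J
0.864245 J ÷ (1.35582 J/ft·lbf) = 0.637433 ft·lbf

0.6374 ft·lbf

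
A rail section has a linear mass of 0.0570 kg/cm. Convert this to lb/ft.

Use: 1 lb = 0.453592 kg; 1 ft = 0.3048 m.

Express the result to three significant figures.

3.83 lb/ft

0.0570 kg/cm ÷ 0.01 m/cm = 5.7 kg/m
5.7 kg/m ÷ 0.453592 kg/lb × 0.3048 m/ft = 3.83023 lb/ft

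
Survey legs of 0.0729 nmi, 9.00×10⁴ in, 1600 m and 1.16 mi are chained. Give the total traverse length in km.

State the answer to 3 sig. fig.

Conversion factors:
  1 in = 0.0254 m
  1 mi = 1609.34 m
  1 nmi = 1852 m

0.0729 nmi × 1852 = 135.011 m
9.00×10⁴ in × 0.0254 = 2286 m
1600 m (already m)
1.16 mi × 1609.34 = 1866.83 m
Combined: 135.011 + 2286 + 1600 + 1866.83 = 5887.84 m
In km: 5887.84 / 1000 = 5.88784 km

5.89 km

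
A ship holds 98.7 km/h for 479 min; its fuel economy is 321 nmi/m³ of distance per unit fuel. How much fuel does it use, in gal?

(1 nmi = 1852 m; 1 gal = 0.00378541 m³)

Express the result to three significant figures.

350 gal

98.7 km/h → 27.4167 m/s
479 min → 28740 s
d = v × t = 27.4167 × 28740 = 787956 m
321 nmi/m³ → 594492 m/m³
V = d / (distance per unit fuel) = 787956 / 594492 = 1.32543 m³
In gal: 1.32543 / 0.00378541 = 350.142 gal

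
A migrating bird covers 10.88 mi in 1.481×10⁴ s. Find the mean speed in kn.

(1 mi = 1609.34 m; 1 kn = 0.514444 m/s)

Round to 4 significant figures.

2.298 kn

10.88 mi × 1609.34 → 17509.6 m
v = d / t = 17509.6 m / 14810 s = 1.18228 m/s
1.18228 m/s ÷ (0.514444 m/s/kn) = 2.29817 kn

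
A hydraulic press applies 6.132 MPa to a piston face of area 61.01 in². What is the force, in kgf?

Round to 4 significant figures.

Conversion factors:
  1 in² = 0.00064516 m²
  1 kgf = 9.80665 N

2.461×10⁴ kgf

6.132 MPa × 1000000 = 6.132×10⁶ Pa
61.01 in² × 0.00064516 = 0.0393612 m²
F = P × A = 6.132×10⁶ Pa × 0.0393612 m² = 241363 N
241363 N ÷ (9.80665 N/kgf) = 24612.2 kgf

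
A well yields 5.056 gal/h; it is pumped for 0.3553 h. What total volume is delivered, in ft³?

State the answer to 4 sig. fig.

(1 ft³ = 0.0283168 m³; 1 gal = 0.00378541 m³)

0.2401 ft³

5.056 gal/h → 5.3164×10⁻⁶ m³/s
0.3553 h → 1279.08 s
V = Q × t = 5.3164×10⁻⁶ × 1279.08 = 0.0068001 m³
In ft³: 0.0068001 / 0.0283168 = 0.240144 ft³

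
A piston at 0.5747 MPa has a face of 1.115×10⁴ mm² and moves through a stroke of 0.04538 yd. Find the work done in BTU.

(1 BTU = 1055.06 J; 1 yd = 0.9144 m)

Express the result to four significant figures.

0.5747 MPa → 574700 Pa
1.115×10⁴ mm² → 0.01115 m²
F = P × A = 574700 × 0.01115 = 6407.9 N
0.04538 yd → 0.0414955 m
W = F × d = 6407.9 × 0.0414955 = 265.899 J
In BTU: 265.899 / 1055.06 = 0.252023 BTU

0.2520 BTU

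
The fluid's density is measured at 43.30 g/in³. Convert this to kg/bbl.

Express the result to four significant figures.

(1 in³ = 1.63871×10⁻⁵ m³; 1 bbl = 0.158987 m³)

420.1 kg/bbl

43.30 g/in³ × 0.001 kg/g ÷ 1.63871×10⁻⁵ m³/in³ = 2642.32 kg/m³
2642.32 kg/m³ × 0.158987 m³/bbl = 420.095 kg/bbl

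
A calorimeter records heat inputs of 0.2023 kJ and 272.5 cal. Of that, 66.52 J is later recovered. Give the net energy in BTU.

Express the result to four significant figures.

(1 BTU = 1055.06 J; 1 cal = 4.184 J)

1.209 BTU

0.2023 kJ × 1000 → 202.3 J
272.5 cal × 4.184 → 1140.14 J
66.52 J (already J)
Net: 202.3 + 1140.14 − 66.52 = 1275.92 J
In BTU: 1275.92 / 1055.06 = 1.20933 BTU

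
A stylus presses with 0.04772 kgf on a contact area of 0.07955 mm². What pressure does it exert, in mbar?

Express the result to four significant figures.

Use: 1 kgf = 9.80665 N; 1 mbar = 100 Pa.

5.883×10⁴ mbar

0.04772 kgf × 9.80665 = 0.467973 N
0.07955 mm² × 10⁻⁶ = 7.955×10⁻⁸ m²
P = F / A = 0.467973 N / 7.955×10⁻⁸ m² = 5.88275×10⁶ Pa
5.88275×10⁶ Pa ÷ (100 Pa/mbar) = 58827.5 mbar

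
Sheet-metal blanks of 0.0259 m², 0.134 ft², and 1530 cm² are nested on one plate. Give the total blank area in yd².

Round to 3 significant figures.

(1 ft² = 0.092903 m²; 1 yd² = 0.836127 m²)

0.0259 m² (already m²)
0.134 ft² × 0.092903 = 0.012449 m²
1530 cm² × 0.0001 = 0.153 m²
Sum: 0.0259 + 0.012449 + 0.153 = 0.191349 m²
In yd²: 0.191349 / 0.836127 = 0.228852 yd²

0.229 yd²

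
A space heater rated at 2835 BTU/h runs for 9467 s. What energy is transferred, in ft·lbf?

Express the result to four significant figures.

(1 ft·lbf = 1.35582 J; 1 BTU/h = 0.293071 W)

2835 BTU/h × 0.293071 → 830.856 W
E = P × t = 830.856 W × 9467 s = 7.86571×10⁶ J
7.86571×10⁶ J ÷ (1.35582 J/ft·lbf) = 5.80144×10⁶ ft·lbf

5.801×10⁶ ft·lbf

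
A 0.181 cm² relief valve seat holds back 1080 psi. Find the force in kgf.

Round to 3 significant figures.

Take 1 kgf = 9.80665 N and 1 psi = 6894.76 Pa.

13.7 kgf

1080 psi × 6894.76 → 7.44634×10⁶ Pa
0.181 cm² × 0.0001 → 1.81×10⁻⁵ m²
F = P × A = 7.44634×10⁶ Pa × 1.81×10⁻⁵ m² = 134.779 N
134.779 N ÷ (9.80665 N/kgf) = 13.7436 kgf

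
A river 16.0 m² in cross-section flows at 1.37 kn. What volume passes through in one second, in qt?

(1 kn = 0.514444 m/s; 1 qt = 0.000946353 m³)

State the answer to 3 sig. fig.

1.19×10⁴ qt

1.37 kn × 0.514444 → 0.704788 m/s
V = v × A × t = 0.704788 m/s × 16 m² × 1 s = 11.2766 m³
11.2766 m³ ÷ (0.000946353 m³/qt) = 11915.8 qt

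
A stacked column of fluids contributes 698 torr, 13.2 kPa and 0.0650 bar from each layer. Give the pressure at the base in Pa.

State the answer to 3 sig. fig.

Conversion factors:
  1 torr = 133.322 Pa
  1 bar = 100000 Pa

698 torr × 133.322 = 93058.8 Pa
13.2 kPa × 1000 = 13200 Pa
0.0650 bar × 100000 = 6500 Pa
Sum: 93058.8 + 13200 + 6500 = 112759 Pa

1.13×10⁵ Pa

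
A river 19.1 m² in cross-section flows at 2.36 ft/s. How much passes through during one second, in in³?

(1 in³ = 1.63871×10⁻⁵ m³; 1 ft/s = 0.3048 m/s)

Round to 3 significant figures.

8.38×10⁵ in³

2.36 ft/s × 0.3048 = 0.719328 m/s
V = v × A × t = 0.719328 m/s × 19.1 m² × 1 s = 13.7392 m³
13.7392 m³ ÷ (1.63871×10⁻⁵ m³/in³) = 838416 in³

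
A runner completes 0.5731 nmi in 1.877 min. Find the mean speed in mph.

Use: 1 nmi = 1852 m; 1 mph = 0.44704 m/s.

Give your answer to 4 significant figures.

0.5731 nmi × 1852 → 1061.38 m
1.877 min × 60 → 112.62 s
v = d / t = 1061.38 m / 112.62 s = 9.42444 m/s
9.42444 m/s ÷ (0.44704 m/s/mph) = 21.0819 mph

21.08 mph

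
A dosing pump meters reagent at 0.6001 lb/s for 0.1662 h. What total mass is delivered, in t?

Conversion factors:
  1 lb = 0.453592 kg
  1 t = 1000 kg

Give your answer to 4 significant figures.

0.6001 lb/s → 0.272201 kg/s
0.1662 h → 598.32 s
m = ṁ × t = 0.272201 × 598.32 = 162.863 kg
In t: 162.863 / 1000 = 0.162863 t

0.1629 t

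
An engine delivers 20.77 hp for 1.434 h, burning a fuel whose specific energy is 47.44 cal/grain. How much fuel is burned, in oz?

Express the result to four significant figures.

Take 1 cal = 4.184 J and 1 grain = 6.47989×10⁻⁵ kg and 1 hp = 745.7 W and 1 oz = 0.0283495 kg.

920.7 oz

20.77 hp → 15488.2 W
1.434 h → 5162.4 s
E = P × t = 15488.2 × 5162.4 = 7.99563×10⁷ J
47.44 cal/grain → 3.06315×10⁶ J/kg
m = E / e_s = 7.99563×10⁷ / 3.06315×10⁶ = 26.1026 kg
In oz: 26.1026 / 0.0283495 = 920.743 oz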